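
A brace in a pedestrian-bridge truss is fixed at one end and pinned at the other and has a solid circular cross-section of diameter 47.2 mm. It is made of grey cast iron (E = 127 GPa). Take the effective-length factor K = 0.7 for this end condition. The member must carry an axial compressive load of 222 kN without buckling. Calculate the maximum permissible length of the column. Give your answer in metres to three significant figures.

I = πd⁴/64 = π×47.2⁴/64 = 2.436×10^5 mm⁴
I = 2.436×10^-7 m⁴
At the buckling limit P_cr = P = 2.220×10^5 N
From P_cr = π²EI/(K·L)²:  L = (1/K)·√(π²EI/P_cr) = (1/0.7)·√(π²×1.27×10^11×2.436×10^-7/2.220×10^5)
L = 1.68 m

L_max ≈ 1.68 m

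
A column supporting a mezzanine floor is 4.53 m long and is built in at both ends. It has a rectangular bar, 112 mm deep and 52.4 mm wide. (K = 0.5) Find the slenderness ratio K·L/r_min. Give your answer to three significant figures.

Buckling occurs about the weak axis: I_min = h·b³/12 with b = 52.4 mm (the shorter side).
I_min = 112×52.4³/12 = 1.343×10^6 mm⁴
A = 5.869×10^3 mm²;  r_min = √(I/A) = √(1.343×10^6/5.869×10^3) = 15.13 mm
L_e = K·L = 0.5 × 4.53 m = 2.265 m = 2265.0 mm
λ = L_e / r_min = 2265.0 / 15.13 = 150

λ ≈ 150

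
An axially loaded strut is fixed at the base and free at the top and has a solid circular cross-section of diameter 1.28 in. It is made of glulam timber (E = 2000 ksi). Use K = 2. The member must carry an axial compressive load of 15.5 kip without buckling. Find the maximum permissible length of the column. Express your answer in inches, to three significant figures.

I = πd⁴/64 = π×1.28⁴/64 = 0.1318 in⁴
At the buckling limit P_cr = P = 1.550×10^4 lb
From P_cr = π²EI/(K·L)²:  L = (1/K)·√(π²EI/P_cr) = (1/2)·√(π²×2.00×10^6×0.1318/1.550×10^4)
L = 6.48 in

L_max ≈ 6.48 in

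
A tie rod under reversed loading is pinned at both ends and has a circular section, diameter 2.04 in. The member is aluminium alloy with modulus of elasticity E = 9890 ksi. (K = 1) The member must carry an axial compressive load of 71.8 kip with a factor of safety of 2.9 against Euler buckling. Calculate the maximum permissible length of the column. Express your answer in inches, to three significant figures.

I = πd⁴/64 = π×2.04⁴/64 = 0.8501 in⁴
Required critical load P_cr = n·P = 2.9 × 71.8 = 208.2 kip = 2.082×10^5 lb
From P_cr = π²EI/(K·L)²:  L = (1/K)·√(π²EI/P_cr) = (1/1)·√(π²×9.89×10^6×0.8501/2.082×10^5)
L = 20.0 in

L_max ≈ 20.0 in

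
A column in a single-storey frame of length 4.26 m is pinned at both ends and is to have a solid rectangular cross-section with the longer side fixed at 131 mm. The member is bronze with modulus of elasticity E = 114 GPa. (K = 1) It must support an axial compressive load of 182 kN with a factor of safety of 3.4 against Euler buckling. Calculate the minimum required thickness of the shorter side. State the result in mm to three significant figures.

b ≈ 97.1 mm

Required P_cr = n·P = 3.4 × 182 = 618.8 kN
L_e = K·L = 1 × 4.26 = 4.260 m
Required I = P_cr·L_e²/(π²E) = 6.188×10^5 × 4.260² / (π² × 1.14×10^11) = 9.981×10^-6 m⁴
I_req = 9.981×10^6 mm⁴
Rectangle, weak axis: I_min = h·b³/12 with h = 131 mm fixed  ⇒  b = (12I/h)^(1/3) = 97.1 mm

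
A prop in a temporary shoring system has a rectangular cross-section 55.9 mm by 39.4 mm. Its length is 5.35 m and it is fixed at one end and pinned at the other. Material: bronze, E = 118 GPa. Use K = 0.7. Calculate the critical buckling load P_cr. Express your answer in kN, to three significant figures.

Buckling occurs about the weak axis: I_min = h·b³/12 with b = 39.4 mm (the shorter side).
I_min = 55.9×39.4³/12 = 2.849×10^5 mm⁴
I = 2.849×10^5 mm⁴ = 2.849×10^-7 m⁴
Effective length L_e = K·L = 0.7 × 5.35 = 3.745 m
P_cr = π²EI / L_e² = π² × 118×10⁹ × 2.849×10^-7 / 3.745² = 2.366×10^4 N

P_cr ≈ 23.7 kN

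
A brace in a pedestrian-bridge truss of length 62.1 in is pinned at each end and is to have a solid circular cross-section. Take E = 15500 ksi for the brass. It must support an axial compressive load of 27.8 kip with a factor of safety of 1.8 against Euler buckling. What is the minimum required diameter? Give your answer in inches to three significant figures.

Required P_cr = n·P = 1.8 × 27.8 = 50.04 kip
L_e = K·L = 1 × 62.1 = 62.10 in
Required I = P_cr·L_e²/(π²E) = 5.004×10^4 × 62.10² / (π² × 1.55×10^7) = 1.261 in⁴
Solid circle: I = πd⁴/64  ⇒  d = (64I/π)^(1/4) = (64×1.261/π)^(1/4) = 2.25 in

d ≈ 2.25 in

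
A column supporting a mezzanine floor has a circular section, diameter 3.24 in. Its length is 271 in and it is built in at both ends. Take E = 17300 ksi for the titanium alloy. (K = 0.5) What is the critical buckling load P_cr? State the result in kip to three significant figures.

I = πd⁴/64 = π×3.24⁴/64 = 5.409 in⁴
Effective length L_e = K·L = 0.5 × 271 = 135.5 in
P_cr = π²EI / L_e² = π² × 17300×10³ × 5.409 / 135.5² = 5.031×10^4 lb

P_cr ≈ 50.3 kip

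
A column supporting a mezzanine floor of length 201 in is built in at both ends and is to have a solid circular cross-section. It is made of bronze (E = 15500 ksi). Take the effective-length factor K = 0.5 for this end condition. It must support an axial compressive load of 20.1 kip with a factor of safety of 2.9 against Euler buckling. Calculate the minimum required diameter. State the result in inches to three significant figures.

Required P_cr = n·P = 2.9 × 20.1 = 58.29 kip
L_e = K·L = 0.5 × 201 = 100.5 in
Required I = P_cr·L_e²/(π²E) = 5.829×10^4 × 100.5² / (π² × 1.55×10^7) = 3.849 in⁴
Solid circle: I = πd⁴/64  ⇒  d = (64I/π)^(1/4) = (64×3.849/π)^(1/4) = 2.98 in

d ≈ 2.98 in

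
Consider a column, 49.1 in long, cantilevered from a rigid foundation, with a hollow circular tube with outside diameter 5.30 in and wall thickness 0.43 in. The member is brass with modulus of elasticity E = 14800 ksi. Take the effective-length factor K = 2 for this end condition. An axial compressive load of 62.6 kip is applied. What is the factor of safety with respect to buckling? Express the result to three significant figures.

Inner diameter d_i = 5.30 − 2×0.43 = 4.440 in
I = π(d_o⁴ − d_i⁴)/64 = π(5.30⁴ − 4.440⁴)/64 = 19.66 in⁴
Effective length L_e = K·L = 2 × 49.1 = 98.20 in
P_cr = π²EI / L_e² = π² × 14800×10³ × 19.66 / 98.20² = 2.977×10^5 lb
Factor of safety n = P_cr / P = 297.73 / 62.6 = 4.76

n ≈ 4.76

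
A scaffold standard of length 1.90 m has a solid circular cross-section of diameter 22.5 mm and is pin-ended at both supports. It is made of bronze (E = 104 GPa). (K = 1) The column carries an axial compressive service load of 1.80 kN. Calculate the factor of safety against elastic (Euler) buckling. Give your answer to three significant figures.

I = πd⁴/64 = π×22.5⁴/64 = 1.258×10^4 mm⁴
I = 1.258×10^4 mm⁴ = 1.258×10^-8 m⁴
Effective length L_e = K·L = 1 × 1.90 = 1.900 m
P_cr = π²EI / L_e² = π² × 104×10⁹ × 1.258×10^-8 / 1.900² = 3.577×10^3 N
Factor of safety n = P_cr / P = 3.5771 / 1.80 = 1.99

n ≈ 1.99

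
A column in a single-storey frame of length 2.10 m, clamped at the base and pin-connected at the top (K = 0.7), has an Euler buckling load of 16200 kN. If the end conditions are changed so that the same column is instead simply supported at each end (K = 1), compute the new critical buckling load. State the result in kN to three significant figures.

P_cr ≈ 7940 kN

P_cr ∝ 1/K², so P_cr,new = P_cr,old × (K_old/K_new)² = 16200 × (0.7/1)²
= 16200 × 0.4900 = 7940 kN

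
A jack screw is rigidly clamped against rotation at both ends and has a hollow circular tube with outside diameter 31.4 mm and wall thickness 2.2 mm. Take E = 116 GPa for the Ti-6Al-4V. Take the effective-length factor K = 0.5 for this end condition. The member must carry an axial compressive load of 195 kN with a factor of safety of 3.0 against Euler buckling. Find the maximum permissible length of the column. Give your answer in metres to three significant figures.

Inner diameter d_i = 31.4 − 2×2.2 = 27.00 mm
I = π(d_o⁴ − d_i⁴)/64 = π(31.4⁴ − 27.00⁴)/64 = 2.163×10^4 mm⁴
I = 2.163×10^-8 m⁴
Required critical load P_cr = n·P = 3.0 × 195 = 585.0 kN = 5.850×10^5 N
From P_cr = π²EI/(K·L)²:  L = (1/K)·√(π²EI/P_cr) = (1/0.5)·√(π²×1.16×10^11×2.163×10^-8/5.850×10^5)
L = 0.412 m

L_max ≈ 0.412 m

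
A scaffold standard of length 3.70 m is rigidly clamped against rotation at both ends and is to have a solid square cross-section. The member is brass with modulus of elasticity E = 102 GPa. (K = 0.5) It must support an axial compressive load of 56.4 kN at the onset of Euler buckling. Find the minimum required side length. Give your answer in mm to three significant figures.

a ≈ 38.9 mm

L_e = K·L = 0.5 × 3.70 = 1.850 m
Required I = P_cr·L_e²/(π²E) = 5.640×10^4 × 1.850² / (π² × 1.02×10^11) = 1.917×10^-7 m⁴
I_req = 1.917×10^5 mm⁴
Solid square: I = a⁴/12  ⇒  a = (12I)^(1/4) = (12×1.917×10^5)^(1/4) = 38.9 mm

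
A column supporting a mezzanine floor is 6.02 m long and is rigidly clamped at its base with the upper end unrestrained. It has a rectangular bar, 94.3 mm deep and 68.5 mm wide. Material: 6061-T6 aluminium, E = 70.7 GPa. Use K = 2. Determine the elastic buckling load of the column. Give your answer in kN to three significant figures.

Buckling occurs about the weak axis: I_min = h·b³/12 with b = 68.5 mm (the shorter side).
I_min = 94.3×68.5³/12 = 2.526×10^6 mm⁴
I = 2.526×10^6 mm⁴ = 2.526×10^-6 m⁴
Effective length L_e = K·L = 2 × 6.02 = 12.04 m
P_cr = π²EI / L_e² = π² × 70.7×10⁹ × 2.526×10^-6 / 12.04² = 1.216×10^4 N

P_cr ≈ 12.2 kN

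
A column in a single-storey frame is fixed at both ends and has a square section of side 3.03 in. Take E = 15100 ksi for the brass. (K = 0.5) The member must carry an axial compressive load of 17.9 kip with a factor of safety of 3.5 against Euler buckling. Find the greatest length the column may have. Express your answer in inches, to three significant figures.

I = a⁴/12 = 3.03⁴/12 = 7.024 in⁴
Required critical load P_cr = n·P = 3.5 × 17.9 = 62.65 kip = 6.265×10^4 lb
From P_cr = π²EI/(K·L)²:  L = (1/K)·√(π²EI/P_cr) = (1/0.5)·√(π²×1.51×10^7×7.024/6.265×10^4)
L = 259 in

L_max ≈ 259 in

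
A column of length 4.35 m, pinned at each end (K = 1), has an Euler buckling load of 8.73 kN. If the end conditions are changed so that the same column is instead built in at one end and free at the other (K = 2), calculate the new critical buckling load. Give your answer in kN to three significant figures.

P_cr ∝ 1/K², so P_cr,new = P_cr,old × (K_old/K_new)² = 8.73 × (1/2)²
= 8.73 × 0.2500 = 2.18 kN

P_cr ≈ 2.18 kN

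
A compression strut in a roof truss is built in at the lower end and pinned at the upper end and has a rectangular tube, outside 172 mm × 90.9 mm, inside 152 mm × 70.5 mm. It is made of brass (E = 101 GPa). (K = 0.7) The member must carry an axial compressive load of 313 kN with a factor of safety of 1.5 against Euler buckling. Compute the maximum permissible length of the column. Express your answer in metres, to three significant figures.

L_max ≈ 5.24 m

Weak-axis I_min = (h_o·b_o³ − h_i·b_i³)/12 with b_o = 90.9, b_i = 70.50 mm (shorter outer/inner sides).
I_min = (172×90.9³ − 152.0×70.50³)/12 = 6.327×10^6 mm⁴
I = 6.327×10^-6 m⁴
Required critical load P_cr = n·P = 1.5 × 313 = 469.5 kN = 4.695×10^5 N
From P_cr = π²EI/(K·L)²:  L = (1/K)·√(π²EI/P_cr) = (1/0.7)·√(π²×1.01×10^11×6.327×10^-6/4.695×10^5)
L = 5.24 m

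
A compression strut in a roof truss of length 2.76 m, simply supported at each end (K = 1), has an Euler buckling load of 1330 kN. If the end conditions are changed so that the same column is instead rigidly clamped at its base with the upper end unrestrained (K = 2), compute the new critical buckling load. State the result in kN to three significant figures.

P_cr ∝ 1/K², so P_cr,new = P_cr,old × (K_old/K_new)² = 1330 × (1/2)²
= 1330 × 0.2500 = 332 kN

P_cr ≈ 332 kN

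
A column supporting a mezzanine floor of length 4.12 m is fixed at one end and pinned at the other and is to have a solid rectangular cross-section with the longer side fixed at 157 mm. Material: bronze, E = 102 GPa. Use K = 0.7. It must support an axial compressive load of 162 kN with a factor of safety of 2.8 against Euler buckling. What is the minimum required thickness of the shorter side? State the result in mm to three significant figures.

Required P_cr = n·P = 2.8 × 162 = 453.6 kN
L_e = K·L = 0.7 × 4.12 = 2.884 m
Required I = P_cr·L_e²/(π²E) = 4.536×10^5 × 2.884² / (π² × 1.02×10^11) = 3.748×10^-6 m⁴
I_req = 3.748×10^6 mm⁴
Rectangle, weak axis: I_min = h·b³/12 with h = 157 mm fixed  ⇒  b = (12I/h)^(1/3) = 65.9 mm

b ≈ 65.9 mm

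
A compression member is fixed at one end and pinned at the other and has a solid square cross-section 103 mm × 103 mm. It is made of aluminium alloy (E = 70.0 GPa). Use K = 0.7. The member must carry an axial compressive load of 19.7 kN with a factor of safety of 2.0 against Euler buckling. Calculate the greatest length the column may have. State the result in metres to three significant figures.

L_max ≈ 18.3 m

I = a⁴/12 = 103⁴/12 = 9.379×10^6 mm⁴
I = 9.379×10^-6 m⁴
Required critical load P_cr = n·P = 2.0 × 19.7 = 39.40 kN = 3.940×10^4 N
From P_cr = π²EI/(K·L)²:  L = (1/K)·√(π²EI/P_cr) = (1/0.7)·√(π²×7.00×10^10×9.379×10^-6/3.940×10^4)
L = 18.3 m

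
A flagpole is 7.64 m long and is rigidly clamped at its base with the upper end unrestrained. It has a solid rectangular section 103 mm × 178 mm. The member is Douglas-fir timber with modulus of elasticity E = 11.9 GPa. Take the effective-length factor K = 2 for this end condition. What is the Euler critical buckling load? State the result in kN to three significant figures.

P_cr ≈ 8.15 kN

Buckling occurs about the weak axis: I_min = h·b³/12 with b = 103 mm (the shorter side).
I_min = 178×103³/12 = 1.621×10^7 mm⁴
I = 1.621×10^7 mm⁴ = 1.621×10^-5 m⁴
Effective length L_e = K·L = 2 × 7.64 = 15.28 m
P_cr = π²EI / L_e² = π² × 11.9×10⁹ × 1.621×10^-5 / 15.28² = 8.154×10^3 N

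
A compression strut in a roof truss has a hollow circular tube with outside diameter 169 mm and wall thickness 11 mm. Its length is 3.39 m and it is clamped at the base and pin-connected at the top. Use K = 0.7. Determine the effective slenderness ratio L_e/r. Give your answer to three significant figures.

Inner diameter d_i = 169 − 2×11 = 147.0 mm
I = π(d_o⁴ − d_i⁴)/64 = π(169⁴ − 147.0⁴)/64 = 1.712×10^7 mm⁴
A = 5.460×10^3 mm²;  r_min = √(I/A) = √(1.712×10^7/5.460×10^3) = 56.00 mm
L_e = K·L = 0.7 × 3.39 m = 2.373 m = 2373.0 mm
λ = L_e / r_min = 2373.0 / 56.00 = 42.4

λ ≈ 42.4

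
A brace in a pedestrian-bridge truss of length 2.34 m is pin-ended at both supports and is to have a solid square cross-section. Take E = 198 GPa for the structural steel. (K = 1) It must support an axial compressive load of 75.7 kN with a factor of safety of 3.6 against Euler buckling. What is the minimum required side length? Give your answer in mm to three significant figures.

Required P_cr = n·P = 3.6 × 75.7 = 272.5 kN
L_e = K·L = 1 × 2.34 = 2.340 m
Required I = P_cr·L_e²/(π²E) = 2.725×10^5 × 2.340² / (π² × 1.98×10^11) = 7.636×10^-7 m⁴
I_req = 7.636×10^5 mm⁴
Solid square: I = a⁴/12  ⇒  a = (12I)^(1/4) = (12×7.636×10^5)^(1/4) = 55.0 mm

a ≈ 55.0 mm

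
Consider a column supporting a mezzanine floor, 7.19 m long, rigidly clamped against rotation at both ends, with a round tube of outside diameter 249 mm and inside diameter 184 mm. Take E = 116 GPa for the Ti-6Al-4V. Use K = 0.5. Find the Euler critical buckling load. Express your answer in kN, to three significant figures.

P_cr ≈ 11700 kN

d_o = 249 mm, d_i = 184 mm
I = π(d_o⁴ − d_i⁴)/64 = π(249⁴ − 184.0⁴)/64 = 1.324×10^8 mm⁴
I = 1.324×10^8 mm⁴ = 1.324×10^-4 m⁴
Effective length L_e = K·L = 0.5 × 7.19 = 3.595 m
P_cr = π²EI / L_e² = π² × 116×10⁹ × 1.324×10^-4 / 3.595² = 1.173×10^7 N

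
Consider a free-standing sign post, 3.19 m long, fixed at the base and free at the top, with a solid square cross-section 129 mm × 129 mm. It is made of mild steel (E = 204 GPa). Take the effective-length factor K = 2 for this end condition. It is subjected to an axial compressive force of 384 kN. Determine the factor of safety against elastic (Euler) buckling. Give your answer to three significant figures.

n ≈ 2.97

I = a⁴/12 = 129⁴/12 = 2.308×10^7 mm⁴
I = 2.308×10^7 mm⁴ = 2.308×10^-5 m⁴
Effective length L_e = K·L = 2 × 3.19 = 6.380 m
P_cr = π²EI / L_e² = π² × 204×10⁹ × 2.308×10^-5 / 6.380² = 1.141×10^6 N
Factor of safety n = P_cr / P = 1141.5 / 384 = 2.97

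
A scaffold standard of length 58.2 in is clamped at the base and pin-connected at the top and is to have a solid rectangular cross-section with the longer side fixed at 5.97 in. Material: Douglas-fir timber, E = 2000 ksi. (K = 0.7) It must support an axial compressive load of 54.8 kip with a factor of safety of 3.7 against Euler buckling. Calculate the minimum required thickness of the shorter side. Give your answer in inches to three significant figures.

Required P_cr = n·P = 3.7 × 54.8 = 202.8 kip
L_e = K·L = 0.7 × 58.2 = 40.74 in
Required I = P_cr·L_e²/(π²E) = 2.028×10^5 × 40.74² / (π² × 2.00×10^6) = 17.05 in⁴
Rectangle, weak axis: I_min = h·b³/12 with h = 5.97 in fixed  ⇒  b = (12I/h)^(1/3) = 3.25 in

b ≈ 3.25 in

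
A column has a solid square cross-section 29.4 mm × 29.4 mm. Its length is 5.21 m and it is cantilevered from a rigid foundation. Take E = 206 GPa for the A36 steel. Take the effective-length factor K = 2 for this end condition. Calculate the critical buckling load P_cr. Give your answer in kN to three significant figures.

I = a⁴/12 = 29.4⁴/12 = 6.226×10^4 mm⁴
I = 6.226×10^4 mm⁴ = 6.226×10^-8 m⁴
Effective length L_e = K·L = 2 × 5.21 = 10.42 m
P_cr = π²EI / L_e² = π² × 206×10⁹ × 6.226×10^-8 / 10.42² = 1.166×10^3 N

P_cr ≈ 1.17 kN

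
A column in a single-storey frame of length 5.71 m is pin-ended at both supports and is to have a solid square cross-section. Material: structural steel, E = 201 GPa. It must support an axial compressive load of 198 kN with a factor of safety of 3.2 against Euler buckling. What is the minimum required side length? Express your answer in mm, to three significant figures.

Required P_cr = n·P = 3.2 × 198 = 633.6 kN
L_e = K·L = 1 × 5.71 = 5.710 m
Required I = P_cr·L_e²/(π²E) = 6.336×10^5 × 5.710² / (π² × 2.01×10^11) = 1.041×10^-5 m⁴
I_req = 1.041×10^7 mm⁴
Solid square: I = a⁴/12  ⇒  a = (12I)^(1/4) = (12×1.041×10^7)^(1/4) = 106 mm

a ≈ 106 mm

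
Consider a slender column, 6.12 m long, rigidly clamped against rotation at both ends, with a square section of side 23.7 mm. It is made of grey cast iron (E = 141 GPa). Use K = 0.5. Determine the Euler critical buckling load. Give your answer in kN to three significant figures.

I = a⁴/12 = 23.7⁴/12 = 2.629×10^4 mm⁴
I = 2.629×10^4 mm⁴ = 2.629×10^-8 m⁴
Effective length L_e = K·L = 0.5 × 6.12 = 3.060 m
P_cr = π²EI / L_e² = π² × 141×10⁹ × 2.629×10^-8 / 3.060² = 3.907×10^3 N

P_cr ≈ 3.91 kN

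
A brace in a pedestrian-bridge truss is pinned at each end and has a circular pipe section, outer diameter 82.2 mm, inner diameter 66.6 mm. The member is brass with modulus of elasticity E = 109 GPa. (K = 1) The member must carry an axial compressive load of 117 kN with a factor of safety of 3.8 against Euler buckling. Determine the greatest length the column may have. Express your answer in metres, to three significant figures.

L_max ≈ 1.76 m

d_o = 82.2 mm, d_i = 66.6 mm
I = π(d_o⁴ − d_i⁴)/64 = π(82.2⁴ − 66.60⁴)/64 = 1.275×10^6 mm⁴
I = 1.275×10^-6 m⁴
Required critical load P_cr = n·P = 3.8 × 117 = 444.6 kN = 4.446×10^5 N
From P_cr = π²EI/(K·L)²:  L = (1/K)·√(π²EI/P_cr) = (1/1)·√(π²×1.09×10^11×1.275×10^-6/4.446×10^5)
L = 1.76 m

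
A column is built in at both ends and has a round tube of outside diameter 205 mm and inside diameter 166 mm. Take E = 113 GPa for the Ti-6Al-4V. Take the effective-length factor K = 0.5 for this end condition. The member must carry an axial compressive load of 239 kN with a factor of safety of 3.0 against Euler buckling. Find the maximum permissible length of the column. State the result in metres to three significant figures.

d_o = 205 mm, d_i = 166 mm
I = π(d_o⁴ − d_i⁴)/64 = π(205⁴ − 166.0⁴)/64 = 4.942×10^7 mm⁴
I = 4.942×10^-5 m⁴
Required critical load P_cr = n·P = 3.0 × 239 = 717.0 kN = 7.170×10^5 N
From P_cr = π²EI/(K·L)²:  L = (1/K)·√(π²EI/P_cr) = (1/0.5)·√(π²×1.13×10^11×4.942×10^-5/7.170×10^5)
L = 17.5 m

L_max ≈ 17.5 m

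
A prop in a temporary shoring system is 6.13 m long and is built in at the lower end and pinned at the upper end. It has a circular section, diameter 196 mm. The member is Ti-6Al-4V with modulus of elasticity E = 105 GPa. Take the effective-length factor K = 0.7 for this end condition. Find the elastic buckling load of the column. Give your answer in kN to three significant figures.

P_cr ≈ 4080 kN

I = πd⁴/64 = π×196⁴/64 = 7.244×10^7 mm⁴
I = 7.244×10^7 mm⁴ = 7.244×10^-5 m⁴
Effective length L_e = K·L = 0.7 × 6.13 = 4.291 m
P_cr = π²EI / L_e² = π² × 105×10⁹ × 7.244×10^-5 / 4.291² = 4.077×10^6 N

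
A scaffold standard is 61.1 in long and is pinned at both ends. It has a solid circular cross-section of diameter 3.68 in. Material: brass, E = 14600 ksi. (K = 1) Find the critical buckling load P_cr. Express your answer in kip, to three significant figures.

I = πd⁴/64 = π×3.68⁴/64 = 9.002 in⁴
Effective length L_e = K·L = 1 × 61.1 = 61.10 in
P_cr = π²EI / L_e² = π² × 14600×10³ × 9.002 / 61.10² = 3.475×10^5 lb

P_cr ≈ 347 kip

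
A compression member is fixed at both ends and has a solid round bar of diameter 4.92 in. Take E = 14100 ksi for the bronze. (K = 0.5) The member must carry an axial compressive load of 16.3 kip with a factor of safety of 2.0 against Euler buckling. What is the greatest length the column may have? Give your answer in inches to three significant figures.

L_max ≈ 701 in

I = πd⁴/64 = π×4.92⁴/64 = 28.76 in⁴
Required critical load P_cr = n·P = 2.0 × 16.3 = 32.60 kip = 3.260×10^4 lb
From P_cr = π²EI/(K·L)²:  L = (1/K)·√(π²EI/P_cr) = (1/0.5)·√(π²×1.41×10^7×28.76/3.260×10^4)
L = 701 in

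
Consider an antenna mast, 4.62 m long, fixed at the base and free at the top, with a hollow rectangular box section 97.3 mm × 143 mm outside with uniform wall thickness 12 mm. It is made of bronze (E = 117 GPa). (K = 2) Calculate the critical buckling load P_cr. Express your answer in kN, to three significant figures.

P_cr ≈ 95.6 kN

Inner dimensions: h_i = 143 − 2×12 = 119.0 mm, b_i = 97.3 − 2×12 = 73.30 mm
Weak-axis I_min = (h_o·b_o³ − h_i·b_i³)/12 with b_o = 97.3, b_i = 73.30 mm (shorter outer/inner sides).
I_min = (143×97.3³ − 119.0×73.30³)/12 = 7.072×10^6 mm⁴
I = 7.072×10^6 mm⁴ = 7.072×10^-6 m⁴
Effective length L_e = K·L = 2 × 4.62 = 9.240 m
P_cr = π²EI / L_e² = π² × 117×10⁹ × 7.072×10^-6 / 9.240² = 9.565×10^4 N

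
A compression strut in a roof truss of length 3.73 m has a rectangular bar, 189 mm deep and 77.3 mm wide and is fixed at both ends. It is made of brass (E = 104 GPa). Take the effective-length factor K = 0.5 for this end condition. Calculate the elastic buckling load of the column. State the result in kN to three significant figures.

Buckling occurs about the weak axis: I_min = h·b³/12 with b = 77.3 mm (the shorter side).
I_min = 189×77.3³/12 = 7.275×10^6 mm⁴
I = 7.275×10^6 mm⁴ = 7.275×10^-6 m⁴
Effective length L_e = K·L = 0.5 × 3.73 = 1.865 m
P_cr = π²EI / L_e² = π² × 104×10⁹ × 7.275×10^-6 / 1.865² = 2.147×10^6 N

P_cr ≈ 2150 kN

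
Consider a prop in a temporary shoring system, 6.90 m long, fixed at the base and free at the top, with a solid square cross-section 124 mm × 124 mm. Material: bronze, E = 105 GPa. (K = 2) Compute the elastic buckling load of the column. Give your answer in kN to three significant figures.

P_cr ≈ 107 kN

I = a⁴/12 = 124⁴/12 = 1.970×10^7 mm⁴
I = 1.970×10^7 mm⁴ = 1.970×10^-5 m⁴
Effective length L_e = K·L = 2 × 6.90 = 13.80 m
P_cr = π²EI / L_e² = π² × 105×10⁹ × 1.970×10^-5 / 13.80² = 1.072×10^5 N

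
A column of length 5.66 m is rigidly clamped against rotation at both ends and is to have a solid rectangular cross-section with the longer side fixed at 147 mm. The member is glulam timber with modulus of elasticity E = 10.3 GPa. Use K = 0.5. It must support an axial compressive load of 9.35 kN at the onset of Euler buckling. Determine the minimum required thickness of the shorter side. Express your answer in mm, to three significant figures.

L_e = K·L = 0.5 × 5.66 = 2.830 m
Required I = P_cr·L_e²/(π²E) = 9.350×10^3 × 2.830² / (π² × 1.03×10^10) = 7.366×10^-7 m⁴
I_req = 7.366×10^5 mm⁴
Rectangle, weak axis: I_min = h·b³/12 with h = 147 mm fixed  ⇒  b = (12I/h)^(1/3) = 39.2 mm

b ≈ 39.2 mm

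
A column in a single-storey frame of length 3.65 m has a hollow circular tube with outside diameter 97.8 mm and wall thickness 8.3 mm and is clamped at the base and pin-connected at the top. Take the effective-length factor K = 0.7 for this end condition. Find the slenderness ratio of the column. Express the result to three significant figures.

λ ≈ 80.4

Inner diameter d_i = 97.8 − 2×8.3 = 81.20 mm
I = π(d_o⁴ − d_i⁴)/64 = π(97.8⁴ − 81.20⁴)/64 = 2.357×10^6 mm⁴
A = 2.334×10^3 mm²;  r_min = √(I/A) = √(2.357×10^6/2.334×10^3) = 31.78 mm
L_e = K·L = 0.7 × 3.65 m = 2.555 m = 2555.0 mm
λ = L_e / r_min = 2555.0 / 31.78 = 80.4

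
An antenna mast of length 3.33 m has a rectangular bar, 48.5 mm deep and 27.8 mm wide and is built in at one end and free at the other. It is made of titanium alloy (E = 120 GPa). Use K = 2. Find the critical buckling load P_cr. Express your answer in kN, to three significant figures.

Buckling occurs about the weak axis: I_min = h·b³/12 with b = 27.8 mm (the shorter side).
I_min = 48.5×27.8³/12 = 8.684×10^4 mm⁴
I = 8.684×10^4 mm⁴ = 8.684×10^-8 m⁴
Effective length L_e = K·L = 2 × 3.33 = 6.660 m
P_cr = π²EI / L_e² = π² × 120×10⁹ × 8.684×10^-8 / 6.660² = 2.319×10^3 N

P_cr ≈ 2.32 kN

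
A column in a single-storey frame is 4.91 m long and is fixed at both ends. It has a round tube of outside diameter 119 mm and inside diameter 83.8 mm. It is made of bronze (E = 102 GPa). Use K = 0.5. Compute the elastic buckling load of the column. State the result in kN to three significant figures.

d_o = 119 mm, d_i = 83.8 mm
I = π(d_o⁴ − d_i⁴)/64 = π(119⁴ − 83.80⁴)/64 = 7.423×10^6 mm⁴
I = 7.423×10^6 mm⁴ = 7.423×10^-6 m⁴
Effective length L_e = K·L = 0.5 × 4.91 = 2.455 m
P_cr = π²EI / L_e² = π² × 102×10⁹ × 7.423×10^-6 / 2.455² = 1.240×10^6 N

P_cr ≈ 1240 kN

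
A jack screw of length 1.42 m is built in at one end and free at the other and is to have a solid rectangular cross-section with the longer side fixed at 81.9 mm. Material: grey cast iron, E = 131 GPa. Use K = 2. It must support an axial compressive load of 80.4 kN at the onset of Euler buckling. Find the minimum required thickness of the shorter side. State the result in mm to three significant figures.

b ≈ 41.9 mm

L_e = K·L = 2 × 1.42 = 2.840 m
Required I = P_cr·L_e²/(π²E) = 8.040×10^4 × 2.840² / (π² × 1.31×10^11) = 5.016×10^-7 m⁴
I_req = 5.016×10^5 mm⁴
Rectangle, weak axis: I_min = h·b³/12 with h = 81.9 mm fixed  ⇒  b = (12I/h)^(1/3) = 41.9 mm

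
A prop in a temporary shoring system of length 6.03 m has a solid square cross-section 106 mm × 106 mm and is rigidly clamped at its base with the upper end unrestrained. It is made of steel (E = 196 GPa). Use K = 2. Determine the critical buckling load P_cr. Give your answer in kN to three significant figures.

I = a⁴/12 = 106⁴/12 = 1.052×10^7 mm⁴
I = 1.052×10^7 mm⁴ = 1.052×10^-5 m⁴
Effective length L_e = K·L = 2 × 6.03 = 12.06 m
P_cr = π²EI / L_e² = π² × 196×10⁹ × 1.052×10^-5 / 12.06² = 1.399×10^5 N

P_cr ≈ 140 kN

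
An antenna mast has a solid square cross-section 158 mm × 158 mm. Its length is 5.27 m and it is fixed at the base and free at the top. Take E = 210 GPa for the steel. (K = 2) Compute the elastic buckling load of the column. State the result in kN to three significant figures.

I = a⁴/12 = 158⁴/12 = 5.193×10^7 mm⁴
I = 5.193×10^7 mm⁴ = 5.193×10^-5 m⁴
Effective length L_e = K·L = 2 × 5.27 = 10.54 m
P_cr = π²EI / L_e² = π² × 210×10⁹ × 5.193×10^-5 / 10.54² = 9.689×10^5 N

P_cr ≈ 969 kN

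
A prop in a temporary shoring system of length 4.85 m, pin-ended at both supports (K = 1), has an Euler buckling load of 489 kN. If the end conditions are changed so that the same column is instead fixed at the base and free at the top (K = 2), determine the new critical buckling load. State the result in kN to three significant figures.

P_cr ∝ 1/K², so P_cr,new = P_cr,old × (K_old/K_new)² = 489 × (1/2)²
= 489 × 0.2500 = 122 kN

P_cr ≈ 122 kN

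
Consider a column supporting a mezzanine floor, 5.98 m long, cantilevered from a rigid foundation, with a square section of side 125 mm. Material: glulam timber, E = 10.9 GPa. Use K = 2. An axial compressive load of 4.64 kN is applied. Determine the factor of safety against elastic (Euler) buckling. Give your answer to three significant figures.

n ≈ 3.30

I = a⁴/12 = 125⁴/12 = 2.035×10^7 mm⁴
I = 2.035×10^7 mm⁴ = 2.035×10^-5 m⁴
Effective length L_e = K·L = 2 × 5.98 = 11.96 m
P_cr = π²EI / L_e² = π² × 10.9×10⁹ × 2.035×10^-5 / 11.96² = 1.530×10^4 N
Factor of safety n = P_cr / P = 15.301 / 4.64 = 3.30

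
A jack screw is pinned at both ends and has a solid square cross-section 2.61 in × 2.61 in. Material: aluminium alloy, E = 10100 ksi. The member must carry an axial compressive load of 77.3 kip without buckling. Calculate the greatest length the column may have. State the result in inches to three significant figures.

I = a⁴/12 = 2.61⁴/12 = 3.867 in⁴
At the buckling limit P_cr = P = 7.730×10^4 lb
From P_cr = π²EI/(K·L)²:  L = (1/K)·√(π²EI/P_cr) = (1/1)·√(π²×1.01×10^7×3.867/7.730×10^4)
L = 70.6 in

L_max ≈ 70.6 in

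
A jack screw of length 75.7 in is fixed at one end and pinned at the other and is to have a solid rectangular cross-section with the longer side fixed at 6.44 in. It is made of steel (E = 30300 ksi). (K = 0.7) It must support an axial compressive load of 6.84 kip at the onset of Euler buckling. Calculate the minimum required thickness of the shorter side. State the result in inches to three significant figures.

L_e = K·L = 0.7 × 75.7 = 52.99 in
Required I = P_cr·L_e²/(π²E) = 6.840×10^3 × 52.99² / (π² × 3.03×10^7) = 6.422×10^-2 in⁴
Rectangle, weak axis: I_min = h·b³/12 with h = 6.44 in fixed  ⇒  b = (12I/h)^(1/3) = 0.493 in

b ≈ 0.493 in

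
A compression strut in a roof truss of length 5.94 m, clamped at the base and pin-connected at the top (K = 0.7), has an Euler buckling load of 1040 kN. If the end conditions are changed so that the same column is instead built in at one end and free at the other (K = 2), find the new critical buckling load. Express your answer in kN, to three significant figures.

P_cr ≈ 127 kN

P_cr ∝ 1/K², so P_cr,new = P_cr,old × (K_old/K_new)² = 1040 × (0.7/2)²
= 1040 × 0.1225 = 127 kN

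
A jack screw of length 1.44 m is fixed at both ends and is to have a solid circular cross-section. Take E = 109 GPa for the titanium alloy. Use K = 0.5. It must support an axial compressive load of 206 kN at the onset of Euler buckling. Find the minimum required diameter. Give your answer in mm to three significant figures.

d ≈ 37.7 mm

L_e = K·L = 0.5 × 1.44 = 0.7200 m
Required I = P_cr·L_e²/(π²E) = 2.060×10^5 × 0.7200² / (π² × 1.09×10^11) = 9.927×10^-8 m⁴
I_req = 9.927×10^4 mm⁴
Solid circle: I = πd⁴/64  ⇒  d = (64I/π)^(1/4) = (64×9.927×10^4/π)^(1/4) = 37.7 mm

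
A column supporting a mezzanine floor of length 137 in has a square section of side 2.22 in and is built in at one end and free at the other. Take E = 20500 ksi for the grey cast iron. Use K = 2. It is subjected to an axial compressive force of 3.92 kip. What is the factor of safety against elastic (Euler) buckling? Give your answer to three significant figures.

n ≈ 1.39

I = a⁴/12 = 2.22⁴/12 = 2.024 in⁴
Effective length L_e = K·L = 2 × 137 = 274.0 in
P_cr = π²EI / L_e² = π² × 20500×10³ × 2.024 / 274.0² = 5.455×10^3 lb
Factor of safety n = P_cr / P = 5.4549 / 3.92 = 1.39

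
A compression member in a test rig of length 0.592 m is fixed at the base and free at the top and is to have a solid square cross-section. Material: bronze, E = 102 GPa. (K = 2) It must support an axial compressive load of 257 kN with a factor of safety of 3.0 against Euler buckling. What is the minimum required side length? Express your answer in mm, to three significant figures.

Required P_cr = n·P = 3.0 × 257 = 771.0 kN
L_e = K·L = 2 × 0.592 = 1.184 m
Required I = P_cr·L_e²/(π²E) = 7.710×10^5 × 1.184² / (π² × 1.02×10^11) = 1.074×10^-6 m⁴
I_req = 1.074×10^6 mm⁴
Solid square: I = a⁴/12  ⇒  a = (12I)^(1/4) = (12×1.074×10^6)^(1/4) = 59.9 mm

a ≈ 59.9 mm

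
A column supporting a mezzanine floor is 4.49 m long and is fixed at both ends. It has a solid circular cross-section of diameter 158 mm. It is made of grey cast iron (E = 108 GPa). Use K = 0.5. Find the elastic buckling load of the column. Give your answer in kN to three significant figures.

P_cr ≈ 6470 kN

I = πd⁴/64 = π×158⁴/64 = 3.059×10^7 mm⁴
I = 3.059×10^7 mm⁴ = 3.059×10^-5 m⁴
Effective length L_e = K·L = 0.5 × 4.49 = 2.245 m
P_cr = π²EI / L_e² = π² × 108×10⁹ × 3.059×10^-5 / 2.245² = 6.470×10^6 N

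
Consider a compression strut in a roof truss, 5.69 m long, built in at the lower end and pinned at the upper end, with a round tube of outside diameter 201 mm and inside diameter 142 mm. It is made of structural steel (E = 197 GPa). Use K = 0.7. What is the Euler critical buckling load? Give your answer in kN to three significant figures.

P_cr ≈ 7370 kN

d_o = 201 mm, d_i = 142 mm
I = π(d_o⁴ − d_i⁴)/64 = π(201⁴ − 142.0⁴)/64 = 6.016×10^7 mm⁴
I = 6.016×10^7 mm⁴ = 6.016×10^-5 m⁴
Effective length L_e = K·L = 0.7 × 5.69 = 3.983 m
P_cr = π²EI / L_e² = π² × 197×10⁹ × 6.016×10^-5 / 3.983² = 7.374×10^6 N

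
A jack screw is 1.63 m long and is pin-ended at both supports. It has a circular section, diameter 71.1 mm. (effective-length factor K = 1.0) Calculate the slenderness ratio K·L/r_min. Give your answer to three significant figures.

λ ≈ 91.7

For a solid circle r = d/4 = 71.1/4 = 17.77 mm
L_e = K·L = 1 × 1.63 m = 1.630 m = 1630.0 mm
λ = L_e / r_min = 1630.0 / 17.77 = 91.7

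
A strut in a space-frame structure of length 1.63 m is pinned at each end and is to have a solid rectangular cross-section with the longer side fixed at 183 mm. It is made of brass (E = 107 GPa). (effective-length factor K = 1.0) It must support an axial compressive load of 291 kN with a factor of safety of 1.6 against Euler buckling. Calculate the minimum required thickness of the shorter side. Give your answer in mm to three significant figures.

b ≈ 42.5 mm

Required P_cr = n·P = 1.6 × 291 = 465.6 kN
L_e = K·L = 1 × 1.63 = 1.630 m
Required I = P_cr·L_e²/(π²E) = 4.656×10^5 × 1.630² / (π² × 1.07×10^11) = 1.171×10^-6 m⁴
I_req = 1.171×10^6 mm⁴
Rectangle, weak axis: I_min = h·b³/12 with h = 183 mm fixed  ⇒  b = (12I/h)^(1/3) = 42.5 mm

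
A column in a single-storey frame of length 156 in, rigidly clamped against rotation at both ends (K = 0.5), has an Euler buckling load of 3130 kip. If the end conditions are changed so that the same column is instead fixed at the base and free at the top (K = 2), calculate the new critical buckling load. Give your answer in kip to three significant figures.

P_cr ∝ 1/K², so P_cr,new = P_cr,old × (K_old/K_new)² = 3130 × (0.5/2)²
= 3130 × 0.06250 = 196 kip

P_cr ≈ 196 kip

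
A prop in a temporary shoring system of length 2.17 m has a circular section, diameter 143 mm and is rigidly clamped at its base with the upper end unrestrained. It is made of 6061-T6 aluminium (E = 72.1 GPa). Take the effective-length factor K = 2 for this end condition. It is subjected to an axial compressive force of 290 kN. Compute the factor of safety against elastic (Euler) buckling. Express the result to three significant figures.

I = πd⁴/64 = π×143⁴/64 = 2.053×10^7 mm⁴
I = 2.053×10^7 mm⁴ = 2.053×10^-5 m⁴
Effective length L_e = K·L = 2 × 2.17 = 4.340 m
P_cr = π²EI / L_e² = π² × 72.1×10⁹ × 2.053×10^-5 / 4.340² = 7.755×10^5 N
Factor of safety n = P_cr / P = 775.48 / 290 = 2.67

n ≈ 2.67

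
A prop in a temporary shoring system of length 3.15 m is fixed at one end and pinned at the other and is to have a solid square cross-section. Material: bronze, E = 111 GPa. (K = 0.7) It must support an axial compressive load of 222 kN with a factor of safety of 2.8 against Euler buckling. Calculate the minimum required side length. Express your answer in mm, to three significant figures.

a ≈ 75.9 mm

Required P_cr = n·P = 2.8 × 222 = 621.6 kN
L_e = K·L = 0.7 × 3.15 = 2.205 m
Required I = P_cr·L_e²/(π²E) = 6.216×10^5 × 2.205² / (π² × 1.11×10^11) = 2.759×10^-6 m⁴
I_req = 2.759×10^6 mm⁴
Solid square: I = a⁴/12  ⇒  a = (12I)^(1/4) = (12×2.759×10^6)^(1/4) = 75.9 mm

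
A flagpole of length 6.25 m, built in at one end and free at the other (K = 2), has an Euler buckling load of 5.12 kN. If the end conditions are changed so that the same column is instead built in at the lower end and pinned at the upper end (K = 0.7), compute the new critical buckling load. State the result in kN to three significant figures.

P_cr ≈ 41.8 kN

P_cr ∝ 1/K², so P_cr,new = P_cr,old × (K_old/K_new)² = 5.12 × (2/0.7)²
= 5.12 × 8.163 = 41.8 kN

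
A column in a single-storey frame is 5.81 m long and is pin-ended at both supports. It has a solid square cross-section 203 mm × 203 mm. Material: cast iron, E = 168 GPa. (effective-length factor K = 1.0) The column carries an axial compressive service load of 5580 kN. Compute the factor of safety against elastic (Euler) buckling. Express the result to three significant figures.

n ≈ 1.25

I = a⁴/12 = 203⁴/12 = 1.415×10^8 mm⁴
I = 1.415×10^8 mm⁴ = 1.415×10^-4 m⁴
Effective length L_e = K·L = 1 × 5.81 = 5.810 m
P_cr = π²EI / L_e² = π² × 168×10⁹ × 1.415×10^-4 / 5.810² = 6.951×10^6 N
Factor of safety n = P_cr / P = 6951.2 / 5580 = 1.25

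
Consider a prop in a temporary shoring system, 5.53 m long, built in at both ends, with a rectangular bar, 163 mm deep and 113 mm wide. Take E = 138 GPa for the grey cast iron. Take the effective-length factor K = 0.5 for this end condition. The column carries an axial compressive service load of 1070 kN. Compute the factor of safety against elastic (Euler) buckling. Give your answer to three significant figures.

Buckling occurs about the weak axis: I_min = h·b³/12 with b = 113 mm (the shorter side).
I_min = 163×113³/12 = 1.960×10^7 mm⁴
I = 1.960×10^7 mm⁴ = 1.960×10^-5 m⁴
Effective length L_e = K·L = 0.5 × 5.53 = 2.765 m
P_cr = π²EI / L_e² = π² × 138×10⁹ × 1.960×10^-5 / 2.765² = 3.492×10^6 N
Factor of safety n = P_cr / P = 3491.6 / 1070 = 3.26

n ≈ 3.26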